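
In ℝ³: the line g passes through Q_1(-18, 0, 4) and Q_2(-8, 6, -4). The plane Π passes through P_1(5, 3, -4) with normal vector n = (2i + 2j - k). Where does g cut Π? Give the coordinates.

(-3, 9, -8)

A direction vector for g is Q_2 − Q_1 = (10, 6, -8).
Π: n·r = n·P_1 gives 2x + 2y - z = 20.
Substitute r = (-18, 0, 4) + t(10, 6, -8) into the plane: -40 + 40t = 20, so t = 3/2.
Intersection: (-18, 0, 4) + (3/2)·(10, 6, -8) = (-3, 9, -8).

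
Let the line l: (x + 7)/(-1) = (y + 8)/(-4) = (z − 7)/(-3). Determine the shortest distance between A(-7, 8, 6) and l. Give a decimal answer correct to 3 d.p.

10.672

l has direction (-1, -4, -3) through (-7, -8, 7).
Taking (-7, -8, 7) on l with direction v = (-1, -4, -3): w = A − (-7, -8, 7) = (0, 16, -1), and w × v = (-52, 1, 16).
Distance = |w × v| / |v| = √2961 / √26 ≈ 10.672.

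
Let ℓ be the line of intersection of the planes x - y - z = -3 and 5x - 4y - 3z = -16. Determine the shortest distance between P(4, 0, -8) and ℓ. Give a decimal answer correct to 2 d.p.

Direction of ℓ: (1, -1, -1) × (5, -4, -3) = (-1, -2, 1).
A point on ℓ: solving the two plane equations with x = -7 gives (-7, -7, 3).
Taking (-7, -7, 3) on ℓ with direction v = (-1, -2, 1): w = P − (-7, -7, 3) = (11, 7, -11), and w × v = (-15, 0, -15).
Distance = |w × v| / |v| = √450 / √6 ≈ 8.66.

8.66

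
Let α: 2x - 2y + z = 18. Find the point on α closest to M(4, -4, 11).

(2, -2, 10)

Foot = M − λn with λ = (n·M − d)/|n|² = (27 − 18)/9 = 1.
Foot = (4, -4, 11) − 1·(2, -2, 1) = (2, -2, 10).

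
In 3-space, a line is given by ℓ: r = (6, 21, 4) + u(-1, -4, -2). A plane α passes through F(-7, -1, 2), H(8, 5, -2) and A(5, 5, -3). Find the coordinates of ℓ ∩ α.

(2, 5, -4)

FH = (15, 6, -4), FA = (12, 6, -5); a normal to α is FH × FA = (-6, 27, 18).
Using F: α has equation -6x + 27y + 18z = 51.
Substitute r = (6, 21, 4) + t(-1, -4, -2) into the plane: 603 + (-138)t = 51, so t = 4.
Intersection: (6, 21, 4) + 4·(-1, -4, -2) = (2, 5, -4).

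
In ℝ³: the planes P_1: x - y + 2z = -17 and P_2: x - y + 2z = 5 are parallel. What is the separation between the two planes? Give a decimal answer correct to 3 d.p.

8.981

Same normal n = (1, -1, 2) with |n| = √6; distance = |-17 − 5| / |n| = 22/√6 ≈ 8.981.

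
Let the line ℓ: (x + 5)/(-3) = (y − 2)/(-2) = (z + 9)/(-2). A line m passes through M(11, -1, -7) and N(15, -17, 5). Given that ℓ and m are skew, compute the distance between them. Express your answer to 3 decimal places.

10.333

ℓ has direction (-3, -2, -2) through (-5, 2, -9).
A direction vector for m is N − M = (4, -16, 12).
Common perpendicular direction n = (-3, -2, -2) × (4, -16, 12) = (-56, 28, 56).
With w = (11, -1, -7) − (-5, 2, -9) = (16, -3, 2), w · n = -868.
Distance = |w · n| / |n| = |-868| / √7056 ≈ 10.333.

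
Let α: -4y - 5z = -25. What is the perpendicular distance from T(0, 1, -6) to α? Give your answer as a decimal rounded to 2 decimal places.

7.96

n·T − d = (0)·(0) + (-4)·(1) + (-5)·(-6) − (-25) = 51; |n| = √41.
Distance = |51| / √41 = 51/√41 ≈ 7.96.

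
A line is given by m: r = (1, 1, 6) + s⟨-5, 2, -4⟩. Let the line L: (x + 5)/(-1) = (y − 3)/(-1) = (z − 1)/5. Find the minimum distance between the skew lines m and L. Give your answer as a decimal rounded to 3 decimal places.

L has direction (-1, -1, 5) through (-5, 3, 1).
Common perpendicular direction n = (-5, 2, -4) × (-1, -1, 5) = (6, 29, 7).
With w = (-5, 3, 1) − (1, 1, 6) = (-6, 2, -5), w · n = -13.
Distance = |w · n| / |n| = |-13| / √926 ≈ 0.427.

0.427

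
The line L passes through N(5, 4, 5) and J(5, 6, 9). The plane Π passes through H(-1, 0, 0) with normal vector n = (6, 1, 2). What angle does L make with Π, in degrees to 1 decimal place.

A direction vector for L is J − N = (0, 2, 4).
Π: n·r = n·H gives 6x + y + 2z = -6.
sin θ = |n·v| / (|n||v|) = |10| / (√41 · √20) = 0.34922.
θ ≈ 20.4°.

20.4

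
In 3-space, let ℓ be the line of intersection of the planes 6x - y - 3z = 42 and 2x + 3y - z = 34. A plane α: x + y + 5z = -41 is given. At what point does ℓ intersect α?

(3, 6, -10)

Direction of ℓ: (6, -1, -3) × (2, 3, -1) = (10, 0, 20).
A point on ℓ: solving the two plane equations with x = 2 gives (2, 6, -12).
Substitute r = (2, 6, -12) + t(10, 0, 20) into the plane: -52 + 110t = -41, so t = 1/10.
Intersection: (2, 6, -12) + (1/10)·(10, 0, 20) = (3, 6, -10).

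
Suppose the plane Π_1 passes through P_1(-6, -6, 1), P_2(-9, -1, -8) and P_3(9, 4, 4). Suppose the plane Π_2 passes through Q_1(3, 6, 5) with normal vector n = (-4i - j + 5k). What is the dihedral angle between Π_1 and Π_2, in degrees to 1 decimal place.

P_1P_2 = (-3, 5, -9), P_1P_3 = (15, 10, 3); a normal to Π_1 is P_1P_2 × P_1P_3 = (105, -126, -105).
Using P_1: Π_1 has equation 105x - 126y - 105z = 21.
Π_2: n·r = n·Q_1 gives -4x - y + 5z = 7.
cos θ = |n₁·n₂| / (|n₁||n₂|) = |-819| / (√37926 · √42).
θ = arccos(0.64892) ≈ 49.5°.

49.5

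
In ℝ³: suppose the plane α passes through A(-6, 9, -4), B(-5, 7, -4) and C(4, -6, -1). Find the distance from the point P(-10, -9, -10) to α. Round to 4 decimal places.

AB = (1, -2, 0), AC = (10, -15, 3); a normal to α is AB × AC = (-6, -3, 5).
Using A: α has equation -6x - 3y + 5z = -11.
n·P − d = (-6)·(-10) + (-3)·(-9) + (5)·(-10) − (-11) = 48; |n| = √70.
Distance = |48| / √70 = 48/√70 ≈ 5.7371.

5.7371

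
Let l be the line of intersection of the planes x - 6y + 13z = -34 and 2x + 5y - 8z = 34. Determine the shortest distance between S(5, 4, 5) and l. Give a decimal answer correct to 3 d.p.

6.110

Direction of l: (1, -6, 13) × (2, 5, -8) = (-17, 34, 17).
A point on l: solving the two plane equations with x = 2 gives (2, 6, 0).
Taking (2, 6, 0) on l with direction v = (-17, 34, 17): w = S − (2, 6, 0) = (3, -2, 5), and w × v = (-204, -136, 68).
Distance = |w × v| / |v| = √64736 / √1734 ≈ 6.110.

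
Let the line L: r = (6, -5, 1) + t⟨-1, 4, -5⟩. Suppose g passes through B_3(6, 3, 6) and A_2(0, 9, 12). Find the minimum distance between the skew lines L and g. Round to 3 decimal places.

5.612

A direction vector for g is A_2 − B_3 = (-6, 6, 6).
Common perpendicular direction n = (-1, 4, -5) × (-6, 6, 6) = (54, 36, 18).
With w = (6, 3, 6) − (6, -5, 1) = (0, 8, 5), w · n = 378.
Distance = |w · n| / |n| = |378| / √4536 ≈ 5.612.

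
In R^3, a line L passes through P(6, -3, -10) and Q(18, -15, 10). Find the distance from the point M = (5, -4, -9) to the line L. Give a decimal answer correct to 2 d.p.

A direction vector for L is Q − P = (12, -12, 20).
Taking (6, -3, -10) on L with direction v = (12, -12, 20): w = M − (6, -3, -10) = (-1, -1, 1), and w × v = (-8, 32, 24).
Distance = |w × v| / |v| = √1664 / √688 ≈ 1.56.

1.56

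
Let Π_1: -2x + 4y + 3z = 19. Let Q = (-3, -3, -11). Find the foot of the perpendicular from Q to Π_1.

(-7, 5, -5)

Foot = Q − λn with λ = (n·Q − d)/|n|² = (-39 − 19)/29 = -2.
Foot = (-3, -3, -11) − (-2)·(-2, 4, 3) = (-7, 5, -5).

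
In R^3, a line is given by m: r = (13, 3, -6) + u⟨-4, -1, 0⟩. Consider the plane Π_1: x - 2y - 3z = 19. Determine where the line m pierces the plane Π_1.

(1, 0, -6)

Substitute r = (13, 3, -6) + t(-4, -1, 0) into the plane: 25 + (-2)t = 19, so t = 3.
Intersection: (13, 3, -6) + 3·(-4, -1, 0) = (1, 0, -6).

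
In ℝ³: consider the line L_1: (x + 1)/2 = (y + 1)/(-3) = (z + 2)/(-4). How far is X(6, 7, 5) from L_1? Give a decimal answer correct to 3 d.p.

L_1 has direction (2, -3, -4) through (-1, -1, -2).
Taking (-1, -1, -2) on L_1 with direction v = (2, -3, -4): w = X − (-1, -1, -2) = (7, 8, 7), and w × v = (-11, 42, -37).
Distance = |w × v| / |v| = √3254 / √29 ≈ 10.593.

10.593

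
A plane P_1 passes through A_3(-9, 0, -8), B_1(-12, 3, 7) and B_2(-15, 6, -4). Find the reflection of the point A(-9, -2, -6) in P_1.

(-7, 0, -6)

A_3B_1 = (-3, 3, 15), A_3B_2 = (-6, 6, 4); a normal to P_1 is A_3B_1 × A_3B_2 = (-78, -78, 0).
Using A_3: P_1 has equation -78x - 78y = 702.
λ = (n·A − d)/|n|² = (858 − 702)/12168 = 1/78.
Reflection = A − 2λn = (-9, -2, -6) − (1/39)·(-78, -78, 0) = (-7, 0, -6).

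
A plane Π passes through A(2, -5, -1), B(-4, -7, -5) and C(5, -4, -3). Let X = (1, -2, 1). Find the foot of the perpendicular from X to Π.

(2, -5, 1)

AB = (-6, -2, -4), AC = (3, 1, -2); a normal to Π is AB × AC = (8, -24, 0).
Using A: Π has equation 8x - 24y = 136.
Foot = X − λn with λ = (n·X − d)/|n|² = (56 − 136)/640 = -1/8.
Foot = (1, -2, 1) − (-1/8)·(8, -24, 0) = (2, -5, 1).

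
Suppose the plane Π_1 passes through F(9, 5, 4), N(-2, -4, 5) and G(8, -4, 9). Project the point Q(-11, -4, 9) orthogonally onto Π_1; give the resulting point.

(-9, -7, 4)

FN = (-11, -9, 1), FG = (-1, -9, 5); a normal to Π_1 is FN × FG = (-36, 54, 90).
Using F: Π_1 has equation -36x + 54y + 90z = 306.
Foot = Q − λn with λ = (n·Q − d)/|n|² = (990 − 306)/12312 = 1/18.
Foot = (-11, -4, 9) − (1/18)·(-36, 54, 90) = (-9, -7, 4).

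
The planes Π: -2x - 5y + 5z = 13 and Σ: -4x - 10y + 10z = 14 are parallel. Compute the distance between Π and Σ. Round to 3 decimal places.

Rescale Σ by 1/2: -2x - 5y + 5z = 7. Then distance = |13 − 7| / √54 ≈ 0.816.

0.816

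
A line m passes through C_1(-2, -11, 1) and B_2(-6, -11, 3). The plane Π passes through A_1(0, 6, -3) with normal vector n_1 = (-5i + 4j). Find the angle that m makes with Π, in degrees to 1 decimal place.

44.3

A direction vector for m is B_2 − C_1 = (-4, 0, 2).
Π: n_1·r = n_1·A_1 gives -5x + 4y = 24.
sin θ = |n·v| / (|n||v|) = |20| / (√41 · √20) = 0.69843.
θ ≈ 44.3°.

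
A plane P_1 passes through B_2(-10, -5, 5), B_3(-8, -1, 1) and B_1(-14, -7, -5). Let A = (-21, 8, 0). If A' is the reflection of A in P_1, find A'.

(3, -10, -6)

B_2B_3 = (2, 4, -4), B_2B_1 = (-4, -2, -10); a normal to P_1 is B_2B_3 × B_2B_1 = (-48, 36, 12).
Using B_2: P_1 has equation -48x + 36y + 12z = 360.
λ = (n·A − d)/|n|² = (1296 − 360)/3744 = 1/4.
Reflection = A − 2λn = (-21, 8, 0) − (1/2)·(-48, 36, 12) = (3, -10, -6).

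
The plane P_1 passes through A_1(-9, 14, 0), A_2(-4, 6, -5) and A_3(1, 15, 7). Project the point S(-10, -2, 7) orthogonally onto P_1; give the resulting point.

(-4, 8, -3)

A_1A_2 = (5, -8, -5), A_1A_3 = (10, 1, 7); a normal to P_1 is A_1A_2 × A_1A_3 = (-51, -85, 85).
Using A_1: P_1 has equation -51x - 85y + 85z = -731.
Foot = S − λn with λ = (n·S − d)/|n|² = (1275 − (-731))/17051 = 2/17.
Foot = (-10, -2, 7) − (2/17)·(-51, -85, 85) = (-4, 8, -3).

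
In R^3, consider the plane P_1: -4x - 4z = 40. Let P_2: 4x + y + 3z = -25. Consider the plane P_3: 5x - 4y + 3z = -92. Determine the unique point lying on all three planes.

Solving the 3×3 linear system -4x - 4z = 40, 4x + y + 3z = -25, 5x - 4y + 3z = -92 (e.g. by elimination or Cramer's rule, determinant = 24) gives (-7, 12, -3).

(-7, 12, -3)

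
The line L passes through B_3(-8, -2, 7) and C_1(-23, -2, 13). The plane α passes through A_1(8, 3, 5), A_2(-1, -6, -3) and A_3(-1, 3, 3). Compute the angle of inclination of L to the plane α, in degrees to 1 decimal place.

A direction vector for L is C_1 − B_3 = (-15, 0, 6).
A_1A_2 = (-9, -9, -8), A_1A_3 = (-9, 0, -2); a normal to α is A_1A_2 × A_1A_3 = (18, 54, -81).
Using A_1: α has equation 18x + 54y - 81z = -99.
sin θ = |n·v| / (|n||v|) = |-756| / (√9801 · √261) = 0.47268.
θ ≈ 28.2°.

28.2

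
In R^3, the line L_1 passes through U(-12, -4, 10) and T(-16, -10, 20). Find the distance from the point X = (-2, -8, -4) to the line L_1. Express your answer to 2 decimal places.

12.32

A direction vector for L_1 is T − U = (-4, -6, 10).
Taking (-12, -4, 10) on L_1 with direction v = (-4, -6, 10): w = X − (-12, -4, 10) = (10, -4, -14), and w × v = (-124, -44, -76).
Distance = |w × v| / |v| = √23088 / √152 ≈ 12.32.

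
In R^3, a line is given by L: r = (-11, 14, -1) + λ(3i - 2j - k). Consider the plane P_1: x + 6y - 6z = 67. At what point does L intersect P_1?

(1, 6, -5)

Substitute r = (-11, 14, -1) + t(3, -2, -1) into the plane: 79 + (-3)t = 67, so t = 4.
Intersection: (-11, 14, -1) + 4·(3, -2, -1) = (1, 6, -5).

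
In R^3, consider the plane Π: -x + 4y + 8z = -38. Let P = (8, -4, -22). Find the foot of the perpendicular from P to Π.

Foot = P − λn with λ = (n·P − d)/|n|² = (-200 − (-38))/81 = -2.
Foot = (8, -4, -22) − (-2)·(-1, 4, 8) = (6, 4, -6).

(6, 4, -6)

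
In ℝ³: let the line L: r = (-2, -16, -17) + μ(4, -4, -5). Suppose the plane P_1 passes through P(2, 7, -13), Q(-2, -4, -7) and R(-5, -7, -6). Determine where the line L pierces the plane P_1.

(-10, -8, -7)

PQ = (-4, -11, 6), PR = (-7, -14, 7); a normal to P_1 is PQ × PR = (7, -14, -21).
Using P: P_1 has equation 7x - 14y - 21z = 189.
Substitute r = (-2, -16, -17) + t(4, -4, -5) into the plane: 567 + 189t = 189, so t = -2.
Intersection: (-2, -16, -17) + (-2)·(4, -4, -5) = (-10, -8, -7).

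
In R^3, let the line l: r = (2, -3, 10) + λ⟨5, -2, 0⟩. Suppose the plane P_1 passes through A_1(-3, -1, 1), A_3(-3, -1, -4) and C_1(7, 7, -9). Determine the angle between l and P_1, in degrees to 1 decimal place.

A_1A_3 = (0, 0, -5), A_1C_1 = (10, 8, -10); a normal to P_1 is A_1A_3 × A_1C_1 = (40, -50, 0).
Using A_1: P_1 has equation 40x - 50y = -70.
sin θ = |n·v| / (|n||v|) = |300| / (√4100 · √29) = 0.87002.
θ ≈ 60.5°.

60.5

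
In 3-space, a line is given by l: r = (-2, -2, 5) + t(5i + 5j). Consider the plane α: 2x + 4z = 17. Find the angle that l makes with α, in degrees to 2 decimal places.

sin θ = |n·v| / (|n||v|) = |10| / (√20 · √50) = 0.31623.
θ ≈ 18.43°.

18.43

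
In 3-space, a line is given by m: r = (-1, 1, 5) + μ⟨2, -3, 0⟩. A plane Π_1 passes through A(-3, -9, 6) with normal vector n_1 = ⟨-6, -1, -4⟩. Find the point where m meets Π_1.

Π_1: n_1·r = n_1·A gives -6x - y - 4z = 3.
Substitute r = (-1, 1, 5) + t(2, -3, 0) into the plane: -15 + (-9)t = 3, so t = -2.
Intersection: (-1, 1, 5) + (-2)·(2, -3, 0) = (-5, 7, 5).

(-5, 7, 5)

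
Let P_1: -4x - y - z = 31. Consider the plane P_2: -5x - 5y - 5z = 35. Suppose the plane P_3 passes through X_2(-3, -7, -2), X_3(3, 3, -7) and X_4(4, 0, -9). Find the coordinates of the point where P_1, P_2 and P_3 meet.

X_2X_3 = (6, 10, -5), X_2X_4 = (7, 7, -7); a normal to P_3 is X_2X_3 × X_2X_4 = (-35, 7, -28).
Using X_2: P_3 has equation -35x + 7y - 28z = 112.
Solving the 3×3 linear system -4x - y - z = 31, -5x - 5y - 5z = 35, -35x + 7y - 28z = 112 (e.g. by elimination or Cramer's rule, determinant = -525) gives (-8, -4, 5).

(-8, -4, 5)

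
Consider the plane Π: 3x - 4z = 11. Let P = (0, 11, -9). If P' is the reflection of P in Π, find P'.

(-6, 11, -1)

λ = (n·P − d)/|n|² = (36 − 11)/25 = 1.
Reflection = P − 2λn = (0, 11, -9) − 2·(3, 0, -4) = (-6, 11, -1).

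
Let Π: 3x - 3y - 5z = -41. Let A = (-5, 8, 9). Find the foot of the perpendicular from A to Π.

(-2, 5, 4)

Foot = A − λn with λ = (n·A − d)/|n|² = (-84 − (-41))/43 = -1.
Foot = (-5, 8, 9) − (-1)·(3, -3, -5) = (-2, 5, 4).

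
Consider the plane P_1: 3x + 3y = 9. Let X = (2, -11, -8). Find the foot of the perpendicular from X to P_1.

Foot = X − λn with λ = (n·X − d)/|n|² = (-27 − 9)/18 = -2.
Foot = (2, -11, -8) − (-2)·(3, 3, 0) = (8, -5, -8).

(8, -5, -8)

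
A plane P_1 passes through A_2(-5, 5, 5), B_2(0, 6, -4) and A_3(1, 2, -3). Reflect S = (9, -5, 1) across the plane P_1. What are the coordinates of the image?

A_2B_2 = (5, 1, -9), A_2A_3 = (6, -3, -8); a normal to P_1 is A_2B_2 × A_2A_3 = (-35, -14, -21).
Using A_2: P_1 has equation -35x - 14y - 21z = 0.
λ = (n·S − d)/|n|² = (-266 − 0)/1862 = -1/7.
Reflection = S − 2λn = (9, -5, 1) − (-2/7)·(-35, -14, -21) = (-1, -9, -5).

(-1, -9, -5)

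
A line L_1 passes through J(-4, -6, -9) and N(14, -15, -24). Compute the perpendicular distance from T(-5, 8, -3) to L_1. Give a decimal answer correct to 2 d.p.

A direction vector for L_1 is N − J = (18, -9, -15).
Taking (-4, -6, -9) on L_1 with direction v = (18, -9, -15): w = T − (-4, -6, -9) = (-1, 14, 6), and w × v = (-156, 93, -243).
Distance = |w × v| / |v| = √92034 / √630 ≈ 12.09.

12.09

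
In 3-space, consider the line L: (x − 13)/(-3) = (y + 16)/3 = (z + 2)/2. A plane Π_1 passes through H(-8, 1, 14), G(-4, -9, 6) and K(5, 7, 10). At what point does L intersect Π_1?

L has direction (-3, 3, 2) through (13, -16, -2).
HG = (4, -10, -8), HK = (13, 6, -4); a normal to Π_1 is HG × HK = (88, -88, 154).
Using H: Π_1 has equation 88x - 88y + 154z = 1364.
Substitute r = (13, -16, -2) + t(-3, 3, 2) into the plane: 2244 + (-220)t = 1364, so t = 4.
Intersection: (13, -16, -2) + 4·(-3, 3, 2) = (1, -4, 6).

(1, -4, 6)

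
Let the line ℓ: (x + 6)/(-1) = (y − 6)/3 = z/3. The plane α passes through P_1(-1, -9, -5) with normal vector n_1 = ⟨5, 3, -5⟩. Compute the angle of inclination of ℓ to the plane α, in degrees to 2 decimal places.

19.18

ℓ has direction (-1, 3, 3) through (-6, 6, 0).
α: n_1·r = n_1·P_1 gives 5x + 3y - 5z = -7.
sin θ = |n·v| / (|n||v|) = |-11| / (√59 · √19) = 0.32854.
θ ≈ 19.18°.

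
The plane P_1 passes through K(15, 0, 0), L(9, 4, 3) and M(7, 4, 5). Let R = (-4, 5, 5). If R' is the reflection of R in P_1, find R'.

KL = (-6, 4, 3), KM = (-8, 4, 5); a normal to P_1 is KL × KM = (8, 6, 8).
Using K: P_1 has equation 8x + 6y + 8z = 120.
λ = (n·R − d)/|n|² = (38 − 120)/164 = -1/2.
Reflection = R − 2λn = (-4, 5, 5) − (-1)·(8, 6, 8) = (4, 11, 13).

(4, 11, 13)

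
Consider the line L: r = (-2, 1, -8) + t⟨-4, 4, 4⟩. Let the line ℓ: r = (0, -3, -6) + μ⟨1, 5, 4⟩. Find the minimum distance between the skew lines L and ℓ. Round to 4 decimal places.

Common perpendicular direction n = (-4, 4, 4) × (1, 5, 4) = (-4, 20, -24).
With w = (0, -3, -6) − (-2, 1, -8) = (2, -4, 2), w · n = -136.
Distance = |w · n| / |n| = |-136| / √992 ≈ 4.3180.

4.3180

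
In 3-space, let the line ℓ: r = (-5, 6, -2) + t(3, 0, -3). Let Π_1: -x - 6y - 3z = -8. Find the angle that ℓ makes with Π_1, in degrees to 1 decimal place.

12.0

sin θ = |n·v| / (|n||v|) = |6| / (√46 · √18) = 0.20851.
θ ≈ 12.0°.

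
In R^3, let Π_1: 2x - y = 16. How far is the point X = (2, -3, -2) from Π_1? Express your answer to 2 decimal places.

4.02

n·X − d = (2)·(2) + (-1)·(-3) + (0)·(-2) − 16 = -9; |n| = √5.
Distance = |-9| / √5 = 9/√5 ≈ 4.02.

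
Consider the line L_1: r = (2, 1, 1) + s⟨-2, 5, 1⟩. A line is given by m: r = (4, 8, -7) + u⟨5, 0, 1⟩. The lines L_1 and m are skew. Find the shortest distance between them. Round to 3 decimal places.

Common perpendicular direction n = (-2, 5, 1) × (5, 0, 1) = (5, 7, -25).
With w = (4, 8, -7) − (2, 1, 1) = (2, 7, -8), w · n = 259.
Distance = |w · n| / |n| = |259| / √699 ≈ 9.796.

9.796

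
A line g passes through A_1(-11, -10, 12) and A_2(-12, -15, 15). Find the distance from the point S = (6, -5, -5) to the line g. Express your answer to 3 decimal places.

18.865

A direction vector for g is A_2 − A_1 = (-1, -5, 3).
Taking (-11, -10, 12) on g with direction v = (-1, -5, 3): w = S − (-11, -10, 12) = (17, 5, -17), and w × v = (-70, -34, -80).
Distance = |w × v| / |v| = √12456 / √35 ≈ 18.865.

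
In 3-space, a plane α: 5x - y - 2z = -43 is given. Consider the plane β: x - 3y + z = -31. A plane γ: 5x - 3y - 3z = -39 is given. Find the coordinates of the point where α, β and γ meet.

(-12, 3, -10)

Solving the 3×3 linear system 5x - y - 2z = -43, x - 3y + z = -31, 5x - 3y - 3z = -39 (e.g. by elimination or Cramer's rule, determinant = 28) gives (-12, 3, -10).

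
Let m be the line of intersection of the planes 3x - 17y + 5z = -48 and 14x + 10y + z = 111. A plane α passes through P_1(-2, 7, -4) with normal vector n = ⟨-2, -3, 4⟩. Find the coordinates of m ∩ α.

Direction of m: (3, -17, 5) × (14, 10, 1) = (-67, 67, 268).
A point on m: solving the two plane equations with x = 4 gives (4, 5, 5).
α: n·r = n·P_1 gives -2x - 3y + 4z = -33.
Substitute r = (4, 5, 5) + t(-67, 67, 268) into the plane: -3 + 1005t = -33, so t = -2/67.
Intersection: (4, 5, 5) + (-2/67)·(-67, 67, 268) = (6, 3, -3).

(6, 3, -3)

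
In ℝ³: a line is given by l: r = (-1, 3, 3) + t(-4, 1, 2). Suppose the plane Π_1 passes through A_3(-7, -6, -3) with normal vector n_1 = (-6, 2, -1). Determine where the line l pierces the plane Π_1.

Π_1: n_1·r = n_1·A_3 gives -6x + 2y - z = 33.
Substitute r = (-1, 3, 3) + t(-4, 1, 2) into the plane: 9 + 24t = 33, so t = 1.
Intersection: (-1, 3, 3) + 1·(-4, 1, 2) = (-5, 4, 5).

(-5, 4, 5)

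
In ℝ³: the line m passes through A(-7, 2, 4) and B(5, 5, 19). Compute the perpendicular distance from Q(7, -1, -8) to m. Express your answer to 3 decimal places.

A direction vector for m is B − A = (12, 3, 15).
Taking (-7, 2, 4) on m with direction v = (12, 3, 15): w = Q − (-7, 2, 4) = (14, -3, -12), and w × v = (-9, -354, 78).
Distance = |w × v| / |v| = √131481 / √378 ≈ 18.650.

18.650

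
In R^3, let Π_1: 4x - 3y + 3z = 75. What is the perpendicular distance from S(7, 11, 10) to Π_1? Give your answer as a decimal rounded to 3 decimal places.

n·S − d = (4)·(7) + (-3)·(11) + (3)·(10) − 75 = -50; |n| = √34.
Distance = |-50| / √34 = 50/√34 ≈ 8.575.

8.575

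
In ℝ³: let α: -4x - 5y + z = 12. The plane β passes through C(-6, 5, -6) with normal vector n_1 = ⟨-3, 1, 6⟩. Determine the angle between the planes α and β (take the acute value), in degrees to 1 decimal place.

β: n_1·r = n_1·C gives -3x + y + 6z = -13.
cos θ = |n₁·n₂| / (|n₁||n₂|) = |13| / (√42 · √46).
θ = arccos(0.29576) ≈ 72.8°.

72.8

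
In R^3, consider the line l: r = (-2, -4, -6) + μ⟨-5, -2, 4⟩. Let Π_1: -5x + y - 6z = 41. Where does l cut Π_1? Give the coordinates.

Substitute r = (-2, -4, -6) + t(-5, -2, 4) into the plane: 42 + (-1)t = 41, so t = 1.
Intersection: (-2, -4, -6) + 1·(-5, -2, 4) = (-7, -6, -2).

(-7, -6, -2)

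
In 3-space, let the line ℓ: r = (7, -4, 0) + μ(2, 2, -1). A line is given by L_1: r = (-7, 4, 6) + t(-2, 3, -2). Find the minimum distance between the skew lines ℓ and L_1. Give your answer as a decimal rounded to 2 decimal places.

Common perpendicular direction n = (2, 2, -1) × (-2, 3, -2) = (-1, 6, 10).
With w = (-7, 4, 6) − (7, -4, 0) = (-14, 8, 6), w · n = 122.
Distance = |w · n| / |n| = |122| / √137 ≈ 10.42.

10.42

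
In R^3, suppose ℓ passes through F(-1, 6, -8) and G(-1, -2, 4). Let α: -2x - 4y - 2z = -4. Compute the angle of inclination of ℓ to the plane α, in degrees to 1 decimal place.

6.5

A direction vector for ℓ is G − F = (0, -8, 12).
sin θ = |n·v| / (|n||v|) = |8| / (√24 · √208) = 0.11323.
θ ≈ 6.5°.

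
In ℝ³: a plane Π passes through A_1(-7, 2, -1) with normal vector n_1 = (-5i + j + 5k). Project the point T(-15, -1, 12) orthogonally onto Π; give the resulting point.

(-5, -3, 2)

Π: n_1·r = n_1·A_1 gives -5x + y + 5z = 32.
Foot = T − λn with λ = (n·T − d)/|n|² = (134 − 32)/51 = 2.
Foot = (-15, -1, 12) − 2·(-5, 1, 5) = (-5, -3, 2).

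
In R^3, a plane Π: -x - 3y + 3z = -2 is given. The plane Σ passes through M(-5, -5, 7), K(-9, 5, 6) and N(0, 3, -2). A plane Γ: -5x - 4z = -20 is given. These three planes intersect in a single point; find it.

(8, -7, -5)

MK = (-4, 10, -1), MN = (5, 8, -9); a normal to Σ is MK × MN = (-82, -41, -82).
Using M: Σ has equation -82x - 41y - 82z = 41.
Solving the 3×3 linear system -x - 3y + 3z = -2, -82x - 41y - 82z = 41, -5x - 4z = -20 (e.g. by elimination or Cramer's rule, determinant = -1025) gives (8, -7, -5).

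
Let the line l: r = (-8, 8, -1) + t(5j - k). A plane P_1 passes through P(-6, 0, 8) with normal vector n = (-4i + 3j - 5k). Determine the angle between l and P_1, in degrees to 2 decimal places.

33.69

P_1: n·r = n·P gives -4x + 3y - 5z = -16.
sin θ = |n·v| / (|n||v|) = |20| / (√50 · √26) = 0.55470.
θ ≈ 33.69°.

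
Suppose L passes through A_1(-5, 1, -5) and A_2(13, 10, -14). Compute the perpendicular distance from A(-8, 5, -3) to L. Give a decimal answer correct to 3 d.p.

A direction vector for L is A_2 − A_1 = (18, 9, -9).
Taking (-5, 1, -5) on L with direction v = (18, 9, -9): w = A − (-5, 1, -5) = (-3, 4, 2), and w × v = (-54, 9, -99).
Distance = |w × v| / |v| = √12798 / √486 ≈ 5.132.

5.132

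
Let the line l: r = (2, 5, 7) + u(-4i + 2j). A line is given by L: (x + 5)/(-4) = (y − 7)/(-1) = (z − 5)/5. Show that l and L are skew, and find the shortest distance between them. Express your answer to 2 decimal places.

L has direction (-4, -1, 5) through (-5, 7, 5).
Common perpendicular direction n = (-4, 2, 0) × (-4, -1, 5) = (10, 20, 12).
With w = (-5, 7, 5) − (2, 5, 7) = (-7, 2, -2), w · n = -54.
Since n ≠ 0 the lines are not parallel, and w · n = -54 ≠ 0 so they do not intersect; hence they are skew.
Distance = |w · n| / |n| = |-54| / √644 ≈ 2.13.

2.13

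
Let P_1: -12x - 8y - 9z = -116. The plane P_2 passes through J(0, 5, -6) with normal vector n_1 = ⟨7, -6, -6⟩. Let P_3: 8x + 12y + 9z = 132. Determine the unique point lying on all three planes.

(6, 10, -4)

P_2: n_1·r = n_1·J gives 7x - 6y - 6z = 6.
Solving the 3×3 linear system -12x - 8y - 9z = -116, 7x - 6y - 6z = 6, 8x + 12y + 9z = 132 (e.g. by elimination or Cramer's rule, determinant = -516) gives (6, 10, -4).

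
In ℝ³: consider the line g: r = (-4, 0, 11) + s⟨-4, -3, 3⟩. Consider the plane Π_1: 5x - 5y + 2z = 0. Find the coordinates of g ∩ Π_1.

Substitute r = (-4, 0, 11) + t(-4, -3, 3) into the plane: 2 + 1t = 0, so t = -2.
Intersection: (-4, 0, 11) + (-2)·(-4, -3, 3) = (4, 6, 5).

(4, 6, 5)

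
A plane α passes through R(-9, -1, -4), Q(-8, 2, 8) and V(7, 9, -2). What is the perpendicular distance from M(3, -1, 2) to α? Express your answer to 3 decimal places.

RQ = (1, 3, 12), RV = (16, 10, 2); a normal to α is RQ × RV = (-114, 190, -38).
Using R: α has equation -114x + 190y - 38z = 988.
n·M − d = (-114)·(3) + (190)·(-1) + (-38)·(2) − 988 = -1596; |n| = √50540.
Distance = |-1596| / √50540 = 1596/√50540 ≈ 7.099.

7.099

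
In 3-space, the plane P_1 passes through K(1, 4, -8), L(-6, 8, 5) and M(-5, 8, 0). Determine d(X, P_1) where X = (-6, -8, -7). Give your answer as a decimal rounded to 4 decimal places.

13.3333

KL = (-7, 4, 13), KM = (-6, 4, 8); a normal to P_1 is KL × KM = (-20, -22, -4).
Using K: P_1 has equation -20x - 22y - 4z = -76.
n·X − d = (-20)·(-6) + (-22)·(-8) + (-4)·(-7) − (-76) = 400; |n| = √900.
Distance = |400| / √900 = 400/√900 ≈ 13.3333.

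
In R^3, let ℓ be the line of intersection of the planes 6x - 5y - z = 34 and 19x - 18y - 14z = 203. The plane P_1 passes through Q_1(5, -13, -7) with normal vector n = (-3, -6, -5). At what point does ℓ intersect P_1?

Direction of ℓ: (6, -5, -1) × (19, -18, -14) = (52, 65, -13).
A point on ℓ: solving the two plane equations with x = 1 gives (1, -4, -8).
P_1: n·r = n·Q_1 gives -3x - 6y - 5z = 98.
Substitute r = (1, -4, -8) + t(52, 65, -13) into the plane: 61 + (-481)t = 98, so t = -1/13.
Intersection: (1, -4, -8) + (-1/13)·(52, 65, -13) = (-3, -9, -7).

(-3, -9, -7)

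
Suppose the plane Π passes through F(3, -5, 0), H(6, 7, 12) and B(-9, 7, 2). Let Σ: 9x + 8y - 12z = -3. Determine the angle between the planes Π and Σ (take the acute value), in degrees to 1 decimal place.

7.2

FH = (3, 12, 12), FB = (-12, 12, 2); a normal to Π is FH × FB = (-120, -150, 180).
Using F: Π has equation -120x - 150y + 180z = 390.
cos θ = |n₁·n₂| / (|n₁||n₂|) = |-4440| / (√69300 · √289).
θ = arccos(0.99213) ≈ 7.2°.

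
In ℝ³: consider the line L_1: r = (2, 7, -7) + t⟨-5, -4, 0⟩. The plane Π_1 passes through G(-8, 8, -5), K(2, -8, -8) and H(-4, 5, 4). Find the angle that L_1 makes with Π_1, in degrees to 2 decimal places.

GK = (10, -16, -3), GH = (4, -3, 9); a normal to Π_1 is GK × GH = (-153, -102, 34).
Using G: Π_1 has equation -153x - 102y + 34z = 238.
sin θ = |n·v| / (|n||v|) = |1173| / (√34969 · √41) = 0.97964.
θ ≈ 78.42°.

78.42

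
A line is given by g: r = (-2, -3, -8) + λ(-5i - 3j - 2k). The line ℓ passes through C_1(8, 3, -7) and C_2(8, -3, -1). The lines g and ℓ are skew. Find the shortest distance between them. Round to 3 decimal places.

A direction vector for ℓ is C_2 − C_1 = (0, -6, 6).
Common perpendicular direction n = (-5, -3, -2) × (0, -6, 6) = (-30, 30, 30).
With w = (8, 3, -7) − (-2, -3, -8) = (10, 6, 1), w · n = -90.
Distance = |w · n| / |n| = |-90| / √2700 ≈ 1.732.

1.732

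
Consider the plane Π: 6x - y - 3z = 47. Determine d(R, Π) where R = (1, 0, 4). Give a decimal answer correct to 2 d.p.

7.81

n·R − d = (6)·(1) + (-1)·(0) + (-3)·(4) − 47 = -53; |n| = √46.
Distance = |-53| / √46 = 53/√46 ≈ 7.81.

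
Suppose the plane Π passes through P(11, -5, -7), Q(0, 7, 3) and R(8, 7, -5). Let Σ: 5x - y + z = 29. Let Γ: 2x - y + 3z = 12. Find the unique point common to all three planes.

(5, -5, -1)

PQ = (-11, 12, 10), PR = (-3, 12, 2); a normal to Π is PQ × PR = (-96, -8, -96).
Using P: Π has equation -96x - 8y - 96z = -344.
Solving the 3×3 linear system -96x - 8y - 96z = -344, 5x - y + z = 29, 2x - y + 3z = 12 (e.g. by elimination or Cramer's rule, determinant = 584) gives (5, -5, -1).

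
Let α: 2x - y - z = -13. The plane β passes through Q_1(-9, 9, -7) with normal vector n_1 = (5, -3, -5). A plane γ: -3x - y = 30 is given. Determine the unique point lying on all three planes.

β: n_1·r = n_1·Q_1 gives 5x - 3y - 5z = -37.
Solving the 3×3 linear system 2x - y - z = -13, 5x - 3y - 5z = -37, -3x - y = 30 (e.g. by elimination or Cramer's rule, determinant = -11) gives (-8, -6, 3).

(-8, -6, 3)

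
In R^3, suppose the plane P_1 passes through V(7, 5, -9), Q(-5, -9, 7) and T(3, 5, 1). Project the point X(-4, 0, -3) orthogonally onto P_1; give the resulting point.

VQ = (-12, -14, 16), VT = (-4, 0, 10); a normal to P_1 is VQ × VT = (-140, 56, -56).
Using V: P_1 has equation -140x + 56y - 56z = -196.
Foot = X − λn with λ = (n·X − d)/|n|² = (728 − (-196))/25872 = 1/28.
Foot = (-4, 0, -3) − (1/28)·(-140, 56, -56) = (1, -2, -1).

(1, -2, -1)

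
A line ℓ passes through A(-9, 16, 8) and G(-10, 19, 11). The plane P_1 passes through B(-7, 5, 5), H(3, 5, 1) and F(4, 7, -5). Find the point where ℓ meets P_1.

A direction vector for ℓ is G − A = (-1, 3, 3).
BH = (10, 0, -4), BF = (11, 2, -10); a normal to P_1 is BH × BF = (8, 56, 20).
Using B: P_1 has equation 8x + 56y + 20z = 324.
Substitute r = (-9, 16, 8) + t(-1, 3, 3) into the plane: 984 + 220t = 324, so t = -3.
Intersection: (-9, 16, 8) + (-3)·(-1, 3, 3) = (-6, 7, -1).

(-6, 7, -1)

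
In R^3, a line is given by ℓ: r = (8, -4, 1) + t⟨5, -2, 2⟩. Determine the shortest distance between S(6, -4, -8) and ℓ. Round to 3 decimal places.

7.826

Taking (8, -4, 1) on ℓ with direction v = (5, -2, 2): w = S − (8, -4, 1) = (-2, 0, -9), and w × v = (-18, -41, 4).
Distance = |w × v| / |v| = √2021 / √33 ≈ 7.826.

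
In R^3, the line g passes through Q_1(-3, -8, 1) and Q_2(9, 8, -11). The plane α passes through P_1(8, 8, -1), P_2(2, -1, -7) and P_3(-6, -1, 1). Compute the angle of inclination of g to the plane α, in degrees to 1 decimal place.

A direction vector for g is Q_2 − Q_1 = (12, 16, -12).
P_1P_2 = (-6, -9, -6), P_1P_3 = (-14, -9, 2); a normal to α is P_1P_2 × P_1P_3 = (-72, 96, -72).
Using P_1: α has equation -72x + 96y - 72z = 264.
sin θ = |n·v| / (|n||v|) = |1536| / (√19584 · √544) = 0.47059.
θ ≈ 28.1°.

28.1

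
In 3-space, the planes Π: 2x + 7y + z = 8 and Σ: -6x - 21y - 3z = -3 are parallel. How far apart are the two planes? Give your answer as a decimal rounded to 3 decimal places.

Rescale Σ by 1/(-3): 2x + 7y + z = 1. Then distance = |8 − 1| / √54 ≈ 0.953.

0.953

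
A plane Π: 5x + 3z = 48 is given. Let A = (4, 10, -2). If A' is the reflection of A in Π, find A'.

(14, 10, 4)

λ = (n·A − d)/|n|² = (14 − 48)/34 = -1.
Reflection = A − 2λn = (4, 10, -2) − (-2)·(5, 0, 3) = (14, 10, 4).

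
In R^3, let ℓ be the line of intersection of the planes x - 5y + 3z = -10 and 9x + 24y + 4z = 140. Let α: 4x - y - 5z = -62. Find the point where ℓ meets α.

Direction of ℓ: (1, -5, 3) × (9, 24, 4) = (-92, 23, 69).
A point on ℓ: solving the two plane equations with x = 12 gives (12, 2, -4).
Substitute r = (12, 2, -4) + t(-92, 23, 69) into the plane: 66 + (-736)t = -62, so t = 4/23.
Intersection: (12, 2, -4) + (4/23)·(-92, 23, 69) = (-4, 6, 8).

(-4, 6, 8)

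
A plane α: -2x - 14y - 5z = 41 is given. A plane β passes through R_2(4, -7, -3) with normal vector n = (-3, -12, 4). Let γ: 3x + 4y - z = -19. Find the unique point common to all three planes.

(0, -4, 3)

β: n·r = n·R_2 gives -3x - 12y + 4z = 60.
Solving the 3×3 linear system -2x - 14y - 5z = 41, -3x - 12y + 4z = 60, 3x + 4y - z = -19 (e.g. by elimination or Cramer's rule, determinant = -238) gives (0, -4, 3).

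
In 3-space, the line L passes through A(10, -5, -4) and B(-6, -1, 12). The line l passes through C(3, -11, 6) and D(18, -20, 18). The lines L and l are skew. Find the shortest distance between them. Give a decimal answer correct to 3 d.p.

6.448

A direction vector for L is B − A = (-16, 4, 16).
A direction vector for l is D − C = (15, -9, 12).
Common perpendicular direction n = (-16, 4, 16) × (15, -9, 12) = (192, 432, 84).
With w = (3, -11, 6) − (10, -5, -4) = (-7, -6, 10), w · n = -3096.
Distance = |w · n| / |n| = |-3096| / √230544 ≈ 6.448.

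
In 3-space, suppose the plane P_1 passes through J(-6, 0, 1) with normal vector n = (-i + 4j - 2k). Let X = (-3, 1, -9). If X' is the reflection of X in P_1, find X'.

P_1: n·r = n·J gives -x + 4y - 2z = 4.
λ = (n·X − d)/|n|² = (25 − 4)/21 = 1.
Reflection = X − 2λn = (-3, 1, -9) − 2·(-1, 4, -2) = (-1, -7, -5).

(-1, -7, -5)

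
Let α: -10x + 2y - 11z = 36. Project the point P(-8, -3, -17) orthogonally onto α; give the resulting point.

(2, -5, -6)

Foot = P − λn with λ = (n·P − d)/|n|² = (261 − 36)/225 = 1.
Foot = (-8, -3, -17) − 1·(-10, 2, -11) = (2, -5, -6).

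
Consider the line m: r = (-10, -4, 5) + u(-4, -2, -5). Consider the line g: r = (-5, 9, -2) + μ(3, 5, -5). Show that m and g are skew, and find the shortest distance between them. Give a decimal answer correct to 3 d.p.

Common perpendicular direction n = (-4, -2, -5) × (3, 5, -5) = (35, -35, -14).
With w = (-5, 9, -2) − (-10, -4, 5) = (5, 13, -7), w · n = -182.
Since n ≠ 0 the lines are not parallel, and w · n = -182 ≠ 0 so they do not intersect; hence they are skew.
Distance = |w · n| / |n| = |-182| / √2646 ≈ 3.538.

3.538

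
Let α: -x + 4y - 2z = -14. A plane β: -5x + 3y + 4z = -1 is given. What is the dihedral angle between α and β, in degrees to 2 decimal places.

cos θ = |n₁·n₂| / (|n₁||n₂|) = |9| / (√21 · √50).
θ = arccos(0.27775) ≈ 73.87°.

73.87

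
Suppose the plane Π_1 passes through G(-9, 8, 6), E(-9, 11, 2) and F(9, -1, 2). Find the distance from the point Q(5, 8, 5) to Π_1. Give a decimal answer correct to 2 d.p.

GE = (0, 3, -4), GF = (18, -9, -4); a normal to Π_1 is GE × GF = (-48, -72, -54).
Using G: Π_1 has equation -48x - 72y - 54z = -468.
n·Q − d = (-48)·(5) + (-72)·(8) + (-54)·(5) − (-468) = -618; |n| = √10404.
Distance = |-618| / √10404 = 618/√10404 ≈ 6.06.

6.06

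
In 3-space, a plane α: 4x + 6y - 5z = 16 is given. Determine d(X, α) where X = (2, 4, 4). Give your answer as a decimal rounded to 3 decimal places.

0.456

n·X − d = (4)·(2) + (6)·(4) + (-5)·(4) − 16 = -4; |n| = √77.
Distance = |-4| / √77 = 4/√77 ≈ 0.456.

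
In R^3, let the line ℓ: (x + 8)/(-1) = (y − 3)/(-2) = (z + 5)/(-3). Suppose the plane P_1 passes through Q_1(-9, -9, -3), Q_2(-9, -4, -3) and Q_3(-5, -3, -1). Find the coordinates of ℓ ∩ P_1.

(-7, 5, -2)

ℓ has direction (-1, -2, -3) through (-8, 3, -5).
Q_1Q_2 = (0, 5, 0), Q_1Q_3 = (4, 6, 2); a normal to P_1 is Q_1Q_2 × Q_1Q_3 = (10, 0, -20).
Using Q_1: P_1 has equation 10x - 20z = -30.
Substitute r = (-8, 3, -5) + t(-1, -2, -3) into the plane: 20 + 50t = -30, so t = -1.
Intersection: (-8, 3, -5) + (-1)·(-1, -2, -3) = (-7, 5, -2).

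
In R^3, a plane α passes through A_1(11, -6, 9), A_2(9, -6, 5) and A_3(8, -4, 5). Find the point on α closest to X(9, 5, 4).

A_1A_2 = (-2, 0, -4), A_1A_3 = (-3, 2, -4); a normal to α is A_1A_2 × A_1A_3 = (8, 4, -4).
Using A_1: α has equation 8x + 4y - 4z = 28.
Foot = X − λn with λ = (n·X − d)/|n|² = (76 − 28)/96 = 1/2.
Foot = (9, 5, 4) − (1/2)·(8, 4, -4) = (5, 3, 6).

(5, 3, 6)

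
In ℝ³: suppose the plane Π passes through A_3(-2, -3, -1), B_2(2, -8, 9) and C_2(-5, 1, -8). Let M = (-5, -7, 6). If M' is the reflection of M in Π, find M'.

A_3B_2 = (4, -5, 10), A_3C_2 = (-3, 4, -7); a normal to Π is A_3B_2 × A_3C_2 = (-5, -2, 1).
Using A_3: Π has equation -5x - 2y + z = 15.
λ = (n·M − d)/|n|² = (45 − 15)/30 = 1.
Reflection = M − 2λn = (-5, -7, 6) − 2·(-5, -2, 1) = (5, -3, 4).

(5, -3, 4)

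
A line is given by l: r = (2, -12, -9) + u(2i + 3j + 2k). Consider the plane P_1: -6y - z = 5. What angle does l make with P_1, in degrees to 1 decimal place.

sin θ = |n·v| / (|n||v|) = |-20| / (√37 · √17) = 0.79745.
θ ≈ 52.9°.

52.9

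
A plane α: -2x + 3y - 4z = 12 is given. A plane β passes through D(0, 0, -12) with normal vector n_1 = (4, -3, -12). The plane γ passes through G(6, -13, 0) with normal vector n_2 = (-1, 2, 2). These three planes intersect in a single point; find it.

(6, -4, -9)

β: n_1·r = n_1·D gives 4x - 3y - 12z = 144.
γ: n_2·r = n_2·G gives -x + 2y + 2z = -32.
Solving the 3×3 linear system -2x + 3y - 4z = 12, 4x - 3y - 12z = 144, -x + 2y + 2z = -32 (e.g. by elimination or Cramer's rule, determinant = -44) gives (6, -4, -9).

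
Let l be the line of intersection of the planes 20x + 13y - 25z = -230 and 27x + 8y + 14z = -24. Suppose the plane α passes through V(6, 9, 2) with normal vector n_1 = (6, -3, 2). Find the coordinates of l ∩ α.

Direction of l: (20, 13, -25) × (27, 8, 14) = (382, -955, -191).
A point on l: solving the two plane equations with x = 0 gives (0, -10, 4).
α: n_1·r = n_1·V gives 6x - 3y + 2z = 13.
Substitute r = (0, -10, 4) + t(382, -955, -191) into the plane: 38 + 4775t = 13, so t = -1/191.
Intersection: (0, -10, 4) + (-1/191)·(382, -955, -191) = (-2, -5, 5).

(-2, -5, 5)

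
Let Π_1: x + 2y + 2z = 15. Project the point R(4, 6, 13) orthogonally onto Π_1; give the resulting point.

Foot = R − λn with λ = (n·R − d)/|n|² = (42 − 15)/9 = 3.
Foot = (4, 6, 13) − 3·(1, 2, 2) = (1, 0, 7).

(1, 0, 7)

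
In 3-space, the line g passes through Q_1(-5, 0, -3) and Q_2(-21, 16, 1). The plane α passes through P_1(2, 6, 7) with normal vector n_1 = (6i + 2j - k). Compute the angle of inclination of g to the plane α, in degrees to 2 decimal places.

A direction vector for g is Q_2 − Q_1 = (-16, 16, 4).
α: n_1·r = n_1·P_1 gives 6x + 2y - z = 17.
sin θ = |n·v| / (|n||v|) = |-68| / (√41 · √528) = 0.46217.
θ ≈ 27.53°.

27.53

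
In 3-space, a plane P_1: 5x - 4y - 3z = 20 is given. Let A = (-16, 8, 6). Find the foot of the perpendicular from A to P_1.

Foot = A − λn with λ = (n·A − d)/|n|² = (-130 − 20)/50 = -3.
Foot = (-16, 8, 6) − (-3)·(5, -4, -3) = (-1, -4, -3).

(-1, -4, -3)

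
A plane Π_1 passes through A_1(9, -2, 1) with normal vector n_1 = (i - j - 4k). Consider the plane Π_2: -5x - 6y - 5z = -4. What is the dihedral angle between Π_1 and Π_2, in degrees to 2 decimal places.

57.74

Π_1: n_1·r = n_1·A_1 gives x - y - 4z = 7.
cos θ = |n₁·n₂| / (|n₁||n₂|) = |21| / (√18 · √86).
θ = arccos(0.53374) ≈ 57.74°.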